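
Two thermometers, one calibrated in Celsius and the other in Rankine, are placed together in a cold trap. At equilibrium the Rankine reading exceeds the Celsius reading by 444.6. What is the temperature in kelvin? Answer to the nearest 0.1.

Let x be the Celsius reading; then the Rankine reading is 1.8·x + 491.67.
(1.8·x + 491.67) - x = 444.6  ⇒  (0.8)·x = -47.07  ⇒  x = -58.8375°C.
In kelvin: -58.8375 + 273.15 = 214.3 K.

214.3 K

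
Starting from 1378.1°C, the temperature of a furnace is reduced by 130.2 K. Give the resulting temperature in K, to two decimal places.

1521.05 K

The 130.2 K change is an interval; Kelvin and Celsius degrees are the same size, so ΔC = -130.2°C.
Final Celsius temperature: 1378.1000 - 130.2000 = 1247.9000°C.
In kelvin: 1247.9000 + 273.15 = 1521.05 K.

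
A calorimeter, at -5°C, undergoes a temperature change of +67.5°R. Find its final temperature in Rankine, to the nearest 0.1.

550.2°R

The 67.5°R change is an interval, so only the factor 5/9 applies: +67.5 × 5/9 = +37.5000°C.
Final Celsius temperature: -5.0000 + 37.5000 = 32.5000°C.
In Rankine: 32.5000 × 1.8 + 491.67 = 550.2°R.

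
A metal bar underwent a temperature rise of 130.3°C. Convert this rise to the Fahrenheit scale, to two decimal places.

For a temperature interval the offset drops out; only the factor 1.8 applies.
130.3 × 1.8 = 234.54.

234.54°F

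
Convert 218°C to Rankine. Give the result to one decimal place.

884.1°R

In Rankine: 218.0000 × 1.8 + 491.67 = 884.1°R.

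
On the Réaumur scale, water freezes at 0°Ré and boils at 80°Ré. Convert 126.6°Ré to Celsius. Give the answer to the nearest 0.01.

Linear interpolation between the fixed points: C = (126.6 - 0) × 100 / (80 - 0) = 158.2500°C.

158.25°C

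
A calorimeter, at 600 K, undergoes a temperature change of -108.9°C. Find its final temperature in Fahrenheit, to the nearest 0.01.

Initial temperature in Celsius: 600 - 273.15 = 326.8500°C.
Final Celsius temperature: 326.8500 - 108.9000 = 217.9500°C.
In Fahrenheit: 217.9500 × 1.8 + 32 = 424.31°F.

424.31°F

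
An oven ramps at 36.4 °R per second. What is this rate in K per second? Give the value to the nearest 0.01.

The quantity depends on a temperature interval, so only the ratio of degree sizes applies; the offset between the scales is irrelevant.
A change of 1°R is a change of 5/9 K, so 36.4 × 5/9 = 20.22.

20.22 K/second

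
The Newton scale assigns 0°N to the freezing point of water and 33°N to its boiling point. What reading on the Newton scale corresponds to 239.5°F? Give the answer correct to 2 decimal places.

38.04°N

First in Celsius: (239.5 - 32) × 5/9 = 115.2778°C.
Linearly onto the Newton scale: 0 + (115.2778 / 100) × (33 - 0) = 38.04°N.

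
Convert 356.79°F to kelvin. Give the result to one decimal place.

In Celsius: (356.79 - 32) × 5/9 = 180.4389°C.
In kelvin: 180.4389 + 273.15 = 453.6 K.

453.6 K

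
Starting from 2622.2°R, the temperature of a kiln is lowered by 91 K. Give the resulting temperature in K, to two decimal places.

Initial temperature in Celsius: (2622.2 - 491.67) × 5/9 = 1183.6278°C.
The 91 K change is an interval; Kelvin and Celsius degrees are the same size, so ΔC = -91°C.
Final Celsius temperature: 1183.6278 - 91.0000 = 1092.6278°C.
In kelvin: 1092.6278 + 273.15 = 1365.78 K.

1365.78 K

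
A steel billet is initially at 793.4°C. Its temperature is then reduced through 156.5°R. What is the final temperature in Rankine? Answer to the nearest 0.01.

1763.29°R

The 156.5°R change is an interval, so only the factor 5/9 applies: -156.5 × 5/9 = -86.9444°C.
Final Celsius temperature: 793.4000 - 86.9444 = 706.4556°C.
In Rankine: 706.4556 × 1.8 + 491.67 = 1763.29°R.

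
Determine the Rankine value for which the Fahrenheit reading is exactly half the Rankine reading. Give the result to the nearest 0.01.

919.34°R

Let R be the Rankine reading. The Fahrenheit reading is F = 1·R - 459.67.
Require F = 0.5·R: 1·R - 459.67 = 0.5·R.
(0.5)·R = 459.67  ⇒  R = 919.34.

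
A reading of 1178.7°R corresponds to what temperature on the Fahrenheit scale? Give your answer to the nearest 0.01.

In Celsius: (1178.7 - 491.67) × 5/9 = 381.6833°C.
In Fahrenheit: 381.6833 × 1.8 + 32 = 719.03°F.

719.03°F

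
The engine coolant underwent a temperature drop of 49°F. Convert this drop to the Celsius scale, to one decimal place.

An interval of 1°F corresponds to 5/9°C.
49 × 5/9 = 27.2.

27.2°C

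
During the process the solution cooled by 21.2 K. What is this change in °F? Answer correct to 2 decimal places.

An interval of 1 K corresponds to 1.8°F.
21.2 × 1.8 = 38.16.

38.16°F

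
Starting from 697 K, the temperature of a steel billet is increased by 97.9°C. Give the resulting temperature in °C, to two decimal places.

521.75°C

Initial temperature in Celsius: 697 - 273.15 = 423.8500°C.
Final Celsius temperature: 423.8500 + 97.9000 = 521.7500°C.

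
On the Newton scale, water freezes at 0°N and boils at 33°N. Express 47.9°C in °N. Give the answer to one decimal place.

Linearly onto the Newton scale: 0 + (47.9000 / 100) × (33 - 0) = 15.8°N.

15.8°N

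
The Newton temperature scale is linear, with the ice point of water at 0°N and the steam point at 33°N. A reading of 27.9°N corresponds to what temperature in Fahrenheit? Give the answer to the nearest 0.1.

Linear interpolation between the fixed points: C = (27.9 - 0) × 100 / (33 - 0) = 84.5455°C.
Then 84.5455 × 1.8 + 32 = 184.2°F.

184.2°F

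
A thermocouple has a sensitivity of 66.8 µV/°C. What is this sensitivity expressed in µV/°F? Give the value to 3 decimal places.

37.111 µV/°F

Since only a temperature interval is involved, the additive offset between the scales drops out.
A change of 1°F is a change of 5/9°C, so per °F the value is 66.8 × 5/9 = 37.111.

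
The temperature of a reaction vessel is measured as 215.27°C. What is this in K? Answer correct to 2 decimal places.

In kelvin: 215.2700 + 273.15 = 488.42 K.

488.42 K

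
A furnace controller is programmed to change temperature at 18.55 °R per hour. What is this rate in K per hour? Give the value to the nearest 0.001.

10.306 K/hour

The quantity depends on a temperature interval, so only the ratio of degree sizes applies; the offset between the scales is irrelevant.
A change of 1°R is a change of 5/9 K, so 18.55 × 5/9 = 10.306.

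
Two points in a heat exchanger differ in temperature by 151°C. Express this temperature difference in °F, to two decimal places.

For a temperature interval the offset drops out; only the factor 1.8 applies.
151 × 1.8 = 271.80.

271.80°F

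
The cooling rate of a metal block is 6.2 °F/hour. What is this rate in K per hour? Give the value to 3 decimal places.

The quantity depends on a temperature interval, so only the ratio of degree sizes applies; the offset between the scales is irrelevant.
A change of 1°F is a change of 5/9 K, so 6.2 × 5/9 = 3.444.

3.444 K/hour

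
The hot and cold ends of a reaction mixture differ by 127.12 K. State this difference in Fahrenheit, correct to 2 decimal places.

228.82°F

For a temperature interval the offset drops out; only the factor 1.8 applies.
127.12 × 1.8 = 228.82.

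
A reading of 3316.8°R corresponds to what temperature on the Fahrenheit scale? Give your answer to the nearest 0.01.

2857.13°F

In Celsius: (3316.8 - 491.67) × 5/9 = 1569.5167°C.
In Fahrenheit: 1569.5167 × 1.8 + 32 = 2857.13°F.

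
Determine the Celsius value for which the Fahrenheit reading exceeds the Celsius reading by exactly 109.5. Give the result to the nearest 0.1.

Let C be the Celsius reading. The Fahrenheit reading is F = 1.8·C + 32.
Require F - C = 109.5: (0.8)·C + 32 = 109.5.
C = (109.5 - 32) / (0.8) = 96.9.

96.9°C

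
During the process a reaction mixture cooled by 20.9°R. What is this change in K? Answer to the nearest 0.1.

11.6 K

For a temperature interval the offset drops out; only the factor 5/9 applies.
20.9 × 5/9 = 11.6.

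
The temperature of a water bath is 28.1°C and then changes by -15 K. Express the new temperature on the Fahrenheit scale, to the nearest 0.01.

55.58°F

The 15 K change is an interval; Kelvin and Celsius degrees are the same size, so ΔC = -15°C.
Final Celsius temperature: 28.1000 - 15.0000 = 13.1000°C.
In Fahrenheit: 13.1000 × 1.8 + 32 = 55.58°F.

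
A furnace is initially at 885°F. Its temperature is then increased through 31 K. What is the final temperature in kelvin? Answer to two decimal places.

778.04 K

Initial temperature in Celsius: (885 - 32) × 5/9 = 473.8889°C.
The 31 K change is an interval; Kelvin and Celsius degrees are the same size, so ΔC = +31°C.
Final Celsius temperature: 473.8889 + 31.0000 = 504.8889°C.
In kelvin: 504.8889 + 273.15 = 778.04 K.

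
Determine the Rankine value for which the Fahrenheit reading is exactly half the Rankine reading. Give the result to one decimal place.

919.3°R

Let R be the Rankine reading. The Fahrenheit reading is F = 1·R - 459.67.
Require F = 0.5·R: 1·R - 459.67 = 0.5·R.
(0.5)·R = 459.67  ⇒  R = 919.3.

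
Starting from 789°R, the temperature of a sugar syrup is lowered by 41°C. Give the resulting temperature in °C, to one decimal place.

Initial temperature in Celsius: (789 - 491.67) × 5/9 = 165.1833°C.
Final Celsius temperature: 165.1833 - 41.0000 = 124.1833°C.

124.2°C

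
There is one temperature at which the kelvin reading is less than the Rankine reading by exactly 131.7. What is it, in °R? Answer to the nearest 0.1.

296.3°R

Let R be the Rankine reading. The kelvin reading is K = 5/9·R.
Require K - R = -131.7: (-4/9)·R = -131.7.
R = (-131.7) / (-4/9) = 296.3.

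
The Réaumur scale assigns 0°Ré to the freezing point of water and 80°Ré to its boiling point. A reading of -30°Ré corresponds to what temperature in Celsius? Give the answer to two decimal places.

-37.50°C

Linear interpolation between the fixed points: C = (-30 - 0) × 100 / (80 - 0) = -37.5000°C.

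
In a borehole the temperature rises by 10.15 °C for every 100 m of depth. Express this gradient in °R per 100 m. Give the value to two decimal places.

Since only a temperature interval is involved, the additive offset between the scales drops out.
A change of 1°C is a change of 1.8°R, so 10.15 × 1.8 = 18.27.

18.27 °R/100 m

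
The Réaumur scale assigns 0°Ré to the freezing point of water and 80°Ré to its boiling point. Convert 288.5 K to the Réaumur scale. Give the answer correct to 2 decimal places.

First in Celsius: 288.5 - 273.15 = 15.3500°C.
Linearly onto the Réaumur scale: 0 + (15.3500 / 100) × (80 - 0) = 12.28°Ré.

12.28°Ré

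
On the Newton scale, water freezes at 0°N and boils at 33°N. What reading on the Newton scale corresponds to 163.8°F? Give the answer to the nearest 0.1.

First in Celsius: (163.8 - 32) × 5/9 = 73.2222°C.
Linearly onto the Newton scale: 0 + (73.2222 / 100) × (33 - 0) = 24.2°N.

24.2°N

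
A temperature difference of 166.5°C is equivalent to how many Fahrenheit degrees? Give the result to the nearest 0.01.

299.70°F

An interval of 1°C corresponds to 1.8°F.
166.5 × 1.8 = 299.70.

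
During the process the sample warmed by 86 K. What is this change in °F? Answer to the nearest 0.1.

154.8°F

Only the scale ratio 1.8 matters for a change in temperature.
86 × 1.8 = 154.8.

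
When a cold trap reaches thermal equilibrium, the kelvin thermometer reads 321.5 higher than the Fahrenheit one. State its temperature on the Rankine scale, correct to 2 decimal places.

310.88°R

Let x be the Fahrenheit reading; then the kelvin reading is 5/9·x + 255.372.
(5/9·x + 255.372) - x = 321.5  ⇒  (-4/9)·x = 66.1278  ⇒  x = -148.7875°F.
In Celsius: (-148.7875 - 32) × 5/9 = -100.4375°C.
In Rankine: -100.4375 × 1.8 + 491.67 = 310.88°R.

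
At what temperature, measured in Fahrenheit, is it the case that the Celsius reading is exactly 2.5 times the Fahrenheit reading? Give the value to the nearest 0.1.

Let F be the Fahrenheit reading. The Celsius reading is C = 5/9·F - 17.7778.
Require C = 2.5·F: 5/9·F - 17.7778 = 2.5·F.
(-35/18)·F = 17.7778  ⇒  F = -9.1.

-9.1°F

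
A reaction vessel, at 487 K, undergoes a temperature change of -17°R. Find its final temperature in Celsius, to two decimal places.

204.41°C

Initial temperature in Celsius: 487 - 273.15 = 213.8500°C.
The 17°R change is an interval, so only the factor 5/9 applies: -17 × 5/9 = -9.4444°C.
Final Celsius temperature: 213.8500 - 9.4444 = 204.4056°C.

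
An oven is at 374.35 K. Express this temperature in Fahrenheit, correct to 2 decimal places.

In Celsius: 374.35 - 273.15 = 101.2000°C.
In Fahrenheit: 101.2000 × 1.8 + 32 = 214.16°F.

214.16°F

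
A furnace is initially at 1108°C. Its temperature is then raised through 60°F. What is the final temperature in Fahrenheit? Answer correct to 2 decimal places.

The 60°F change is an interval, so only the factor 5/9 applies: +60 × 5/9 = +33.3333°C.
Final Celsius temperature: 1108.0000 + 33.3333 = 1141.3333°C.
In Fahrenheit: 1141.3333 × 1.8 + 32 = 2086.40°F.

2086.40°F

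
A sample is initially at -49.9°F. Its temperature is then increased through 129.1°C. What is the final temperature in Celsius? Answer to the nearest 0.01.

83.60°C

Initial temperature in Celsius: (-49.9 - 32) × 5/9 = -45.5000°C.
Final Celsius temperature: -45.5000 + 129.1000 = 83.6000°C.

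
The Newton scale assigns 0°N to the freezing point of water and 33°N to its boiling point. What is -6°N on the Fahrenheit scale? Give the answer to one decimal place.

-0.7°F

Linear interpolation between the fixed points: C = (-6 - 0) × 100 / (33 - 0) = -18.1818°C.
Then -18.1818 × 1.8 + 32 = -0.7°F.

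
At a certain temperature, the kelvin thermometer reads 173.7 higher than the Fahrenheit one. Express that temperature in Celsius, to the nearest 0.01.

Let x be the Fahrenheit reading; then the kelvin reading is 5/9·x + 255.372.
(5/9·x + 255.372) - x = 173.7  ⇒  (-4/9)·x = -81.6722  ⇒  x = 183.7625°F.
In Celsius: (183.7625 - 32) × 5/9 = 84.31°C.

84.31°C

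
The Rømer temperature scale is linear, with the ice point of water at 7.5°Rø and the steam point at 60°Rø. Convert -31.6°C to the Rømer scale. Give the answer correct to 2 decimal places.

Linearly onto the Rømer scale: 7.5 + (-31.6000 / 100) × (60 - 7.5) = -9.09°Rø.

-9.09°Rø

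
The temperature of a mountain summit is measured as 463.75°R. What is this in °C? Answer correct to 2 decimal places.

In Celsius: (463.75 - 491.67) × 5/9 = -15.5111°C.

-15.51°C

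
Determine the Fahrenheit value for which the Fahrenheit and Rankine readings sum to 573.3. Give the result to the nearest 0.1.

56.8°F

Let F be the Fahrenheit reading. The Rankine reading is R = 1·F + 459.67.
Require F + R = 573.3: (2)·F + 459.67 = 573.3.
F = (573.3 - 459.67) / (2) = 56.8.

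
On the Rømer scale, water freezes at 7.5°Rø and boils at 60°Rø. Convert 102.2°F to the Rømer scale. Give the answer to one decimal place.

28.0°Rø

First in Celsius: (102.2 - 32) × 5/9 = 39.0000°C.
Linearly onto the Rømer scale: 7.5 + (39.0000 / 100) × (60 - 7.5) = 28.0°Rø.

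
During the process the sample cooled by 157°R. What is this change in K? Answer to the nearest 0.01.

87.22 K

An interval of 1°R corresponds to 5/9 K.
157 × 5/9 = 87.22.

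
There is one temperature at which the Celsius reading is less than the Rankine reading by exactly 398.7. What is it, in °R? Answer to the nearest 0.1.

282.5°R

Let R be the Rankine reading. The Celsius reading is C = 5/9·R - 273.15.
Require C - R = -398.7: (-4/9)·R - 273.15 = -398.7.
R = (-398.7 + 273.15) / (-4/9) = 282.5.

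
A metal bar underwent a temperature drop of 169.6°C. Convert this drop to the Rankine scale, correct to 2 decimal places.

305.28°R

For a temperature interval the offset drops out; only the factor 1.8 applies.
169.6 × 1.8 = 305.28.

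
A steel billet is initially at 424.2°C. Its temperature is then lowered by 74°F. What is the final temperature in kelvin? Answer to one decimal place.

656.2 K

The 74°F change is an interval, so only the factor 5/9 applies: -74 × 5/9 = -41.1111°C.
Final Celsius temperature: 424.2000 - 41.1111 = 383.0889°C.
In kelvin: 383.0889 + 273.15 = 656.2 K.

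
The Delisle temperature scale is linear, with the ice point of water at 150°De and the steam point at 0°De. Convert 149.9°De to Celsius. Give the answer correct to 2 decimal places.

0.07°C

Linear interpolation between the fixed points: C = (149.9 - 150) × 100 / (0 - 150) = 0.0667°C.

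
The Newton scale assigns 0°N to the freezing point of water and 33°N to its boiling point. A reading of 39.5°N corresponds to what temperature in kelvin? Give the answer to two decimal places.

Linear interpolation between the fixed points: C = (39.5 - 0) × 100 / (33 - 0) = 119.6970°C.
Then 119.6970 + 273.15 = 392.85 K.

392.85 K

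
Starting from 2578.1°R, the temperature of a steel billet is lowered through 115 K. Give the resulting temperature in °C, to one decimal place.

1044.1°C

Initial temperature in Celsius: (2578.1 - 491.67) × 5/9 = 1159.1278°C.
The 115 K change is an interval; Kelvin and Celsius degrees are the same size, so ΔC = -115°C.
Final Celsius temperature: 1159.1278 - 115.0000 = 1044.1278°C.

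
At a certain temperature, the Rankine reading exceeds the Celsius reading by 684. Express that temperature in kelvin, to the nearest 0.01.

513.56 K

Let x be the Celsius reading; then the Rankine reading is 1.8·x + 491.67.
(1.8·x + 491.67) - x = 684  ⇒  (0.8)·x = 192.33  ⇒  x = 240.4125°C.
In kelvin: 240.4125 + 273.15 = 513.56 K.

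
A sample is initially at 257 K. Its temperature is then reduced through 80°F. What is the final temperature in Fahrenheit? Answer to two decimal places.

-77.07°F

Initial temperature in Celsius: 257 - 273.15 = -16.1500°C.
The 80°F change is an interval, so only the factor 5/9 applies: -80 × 5/9 = -44.4444°C.
Final Celsius temperature: -16.1500 - 44.4444 = -60.5944°C.
In Fahrenheit: -60.5944 × 1.8 + 32 = -77.07°F.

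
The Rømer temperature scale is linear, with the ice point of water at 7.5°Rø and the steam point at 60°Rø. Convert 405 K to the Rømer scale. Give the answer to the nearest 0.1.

First in Celsius: 405 - 273.15 = 131.8500°C.
Linearly onto the Rømer scale: 7.5 + (131.8500 / 100) × (60 - 7.5) = 76.7°Rø.

76.7°Rø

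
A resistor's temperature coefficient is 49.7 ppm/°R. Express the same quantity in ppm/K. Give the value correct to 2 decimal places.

The quantity depends on a temperature interval, so only the ratio of degree sizes applies; the offset between the scales is irrelevant.
A change of 1 K is a change of 1.8°R, so per K the value is 49.7 × 1.8 = 89.46.

89.46 ppm/K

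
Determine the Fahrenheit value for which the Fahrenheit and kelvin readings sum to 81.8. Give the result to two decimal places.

-111.58°F

Let F be the Fahrenheit reading. The kelvin reading is K = 5/9·F + 255.372.
Require F + K = 81.8: (14/9)·F + 255.372 = 81.8.
F = (81.8 - 255.372) / (14/9) = -111.58.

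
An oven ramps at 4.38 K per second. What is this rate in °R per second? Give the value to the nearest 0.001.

7.884 °R/second

The quantity depends on a temperature interval, so only the ratio of degree sizes applies; the offset between the scales is irrelevant.
A change of 1 K is a change of 1.8°R, so 4.38 × 1.8 = 7.884.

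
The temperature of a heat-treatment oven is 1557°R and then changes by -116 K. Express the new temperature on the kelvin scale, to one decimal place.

Initial temperature in Celsius: (1557 - 491.67) × 5/9 = 591.8500°C.
The 116 K change is an interval; Kelvin and Celsius degrees are the same size, so ΔC = -116°C.
Final Celsius temperature: 591.8500 - 116.0000 = 475.8500°C.
In kelvin: 475.8500 + 273.15 = 749.0 K.

749.0 K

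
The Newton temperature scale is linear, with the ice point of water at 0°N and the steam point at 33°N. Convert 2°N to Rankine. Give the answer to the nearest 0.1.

Linear interpolation between the fixed points: C = (2 - 0) × 100 / (33 - 0) = 6.0606°C.
Then 6.0606 × 1.8 + 491.67 = 502.6°R.

502.6°R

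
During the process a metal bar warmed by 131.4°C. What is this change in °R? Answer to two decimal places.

236.52°R

An interval of 1°C corresponds to 1.8°R.
131.4 × 1.8 = 236.52.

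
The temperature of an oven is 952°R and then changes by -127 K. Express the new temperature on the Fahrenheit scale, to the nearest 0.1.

Initial temperature in Celsius: (952 - 491.67) × 5/9 = 255.7389°C.
The 127 K change is an interval; Kelvin and Celsius degrees are the same size, so ΔC = -127°C.
Final Celsius temperature: 255.7389 - 127.0000 = 128.7389°C.
In Fahrenheit: 128.7389 × 1.8 + 32 = 263.7°F.

263.7°F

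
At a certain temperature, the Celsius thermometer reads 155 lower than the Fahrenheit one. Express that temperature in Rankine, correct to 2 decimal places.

Let x be the Fahrenheit reading; then the Celsius reading is 5/9·x - 17.7778.
(5/9·x - 17.7778) - x = -155  ⇒  (-4/9)·x = -137.222  ⇒  x = 308.7500°F.
In Celsius: (308.75 - 32) × 5/9 = 153.7500°C.
In Rankine: 153.7500 × 1.8 + 491.67 = 768.42°R.

768.42°R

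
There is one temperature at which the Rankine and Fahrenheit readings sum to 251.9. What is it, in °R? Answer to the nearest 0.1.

355.8°R

Let R be the Rankine reading. The Fahrenheit reading is F = 1·R - 459.67.
Require R + F = 251.9: (2)·R - 459.67 = 251.9.
R = (251.9 + 459.67) / (2) = 355.8.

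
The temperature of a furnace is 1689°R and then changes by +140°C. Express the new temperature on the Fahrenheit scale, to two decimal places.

1481.33°F

Initial temperature in Celsius: (1689 - 491.67) × 5/9 = 665.1833°C.
Final Celsius temperature: 665.1833 + 140.0000 = 805.1833°C.
In Fahrenheit: 805.1833 × 1.8 + 32 = 1481.33°F.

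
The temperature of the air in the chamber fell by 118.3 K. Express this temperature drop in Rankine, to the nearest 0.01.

212.94°R

An interval of 1 K corresponds to 1.8°R.
118.3 × 1.8 = 212.94.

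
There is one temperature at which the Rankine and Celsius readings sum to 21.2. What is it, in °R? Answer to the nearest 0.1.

Let R be the Rankine reading. The Celsius reading is C = 5/9·R - 273.15.
Require R + C = 21.2: (14/9)·R - 273.15 = 21.2.
R = (21.2 + 273.15) / (14/9) = 189.2.

189.2°R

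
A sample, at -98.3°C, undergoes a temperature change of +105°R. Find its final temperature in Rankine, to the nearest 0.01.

419.73°R

The 105°R change is an interval, so only the factor 5/9 applies: +105 × 5/9 = +58.3333°C.
Final Celsius temperature: -98.3000 + 58.3333 = -39.9667°C.
In Rankine: -39.9667 × 1.8 + 491.67 = 419.73°R.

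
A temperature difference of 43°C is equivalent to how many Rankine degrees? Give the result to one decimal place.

Only the scale ratio 1.8 matters for a change in temperature.
43 × 1.8 = 77.4.

77.4°R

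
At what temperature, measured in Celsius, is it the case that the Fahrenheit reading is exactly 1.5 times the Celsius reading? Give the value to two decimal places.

-106.67°C

Let C be the Celsius reading. The Fahrenheit reading is F = 1.8·C + 32.
Require F = 1.5·C: 1.8·C + 32 = 1.5·C.
(0.3)·C = -32  ⇒  C = -106.67.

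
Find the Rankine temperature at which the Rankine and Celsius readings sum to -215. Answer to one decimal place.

37.4°R

Let R be the Rankine reading. The Celsius reading is C = 5/9·R - 273.15.
Require R + C = -215: (14/9)·R - 273.15 = -215.
R = (-215 + 273.15) / (14/9) = 37.4.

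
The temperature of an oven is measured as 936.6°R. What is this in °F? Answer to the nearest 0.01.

476.93°F

In Celsius: (936.6 - 491.67) × 5/9 = 247.1833°C.
In Fahrenheit: 247.1833 × 1.8 + 32 = 476.93°F.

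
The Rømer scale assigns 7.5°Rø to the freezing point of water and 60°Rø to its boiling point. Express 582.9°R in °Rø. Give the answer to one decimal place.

First in Celsius: (582.9 - 491.67) × 5/9 = 50.6833°C.
Linearly onto the Rømer scale: 7.5 + (50.6833 / 100) × (60 - 7.5) = 34.1°Rø.

34.1°Rø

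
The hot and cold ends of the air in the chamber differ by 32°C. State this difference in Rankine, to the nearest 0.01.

An interval of 1°C corresponds to 1.8°R.
32 × 1.8 = 57.60.

57.60°R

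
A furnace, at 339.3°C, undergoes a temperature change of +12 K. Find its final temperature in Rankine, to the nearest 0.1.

The 12 K change is an interval; Kelvin and Celsius degrees are the same size, so ΔC = +12°C.
Final Celsius temperature: 339.3000 + 12.0000 = 351.3000°C.
In Rankine: 351.3000 × 1.8 + 491.67 = 1124.0°R.

1124.0°R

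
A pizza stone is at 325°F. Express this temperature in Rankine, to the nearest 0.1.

In Celsius: (325 - 32) × 5/9 = 162.7778°C.
In Rankine: 162.7778 × 1.8 + 491.67 = 784.7°R.

784.7°R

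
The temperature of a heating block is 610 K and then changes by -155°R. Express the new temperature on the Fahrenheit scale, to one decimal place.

Initial temperature in Celsius: 610 - 273.15 = 336.8500°C.
The 155°R change is an interval, so only the factor 5/9 applies: -155 × 5/9 = -86.1111°C.
Final Celsius temperature: 336.8500 - 86.1111 = 250.7389°C.
In Fahrenheit: 250.7389 × 1.8 + 32 = 483.3°F.

483.3°F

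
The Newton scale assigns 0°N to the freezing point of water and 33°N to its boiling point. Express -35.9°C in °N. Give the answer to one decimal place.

-11.8°N

Linearly onto the Newton scale: 0 + (-35.9000 / 100) × (33 - 0) = -11.8°N.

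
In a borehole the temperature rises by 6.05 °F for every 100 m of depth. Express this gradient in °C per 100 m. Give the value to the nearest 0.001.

3.361 °C/100 m

Since only a temperature interval is involved, the additive offset between the scales drops out.
A change of 1°F is a change of 5/9°C, so 6.05 × 5/9 = 3.361.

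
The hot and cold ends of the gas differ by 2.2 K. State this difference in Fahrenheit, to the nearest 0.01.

3.96°F

Only the scale ratio 1.8 matters for a change in temperature.
2.2 × 1.8 = 3.96.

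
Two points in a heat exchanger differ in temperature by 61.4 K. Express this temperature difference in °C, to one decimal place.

61.4°C

Kelvin and Celsius degrees are the same size, so the interval is unchanged: 61.4.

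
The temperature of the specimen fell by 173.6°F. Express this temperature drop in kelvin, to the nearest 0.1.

For a temperature interval the offset drops out; only the factor 5/9 applies.
173.6 × 5/9 = 96.4.

96.4 K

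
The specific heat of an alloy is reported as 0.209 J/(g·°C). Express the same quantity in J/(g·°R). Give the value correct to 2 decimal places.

Since only a temperature interval is involved, the additive offset between the scales drops out.
A change of 1°R is a change of 5/9°C, so per °R the value is 0.209 × 5/9 = 0.12.

0.12 J/(g·°R)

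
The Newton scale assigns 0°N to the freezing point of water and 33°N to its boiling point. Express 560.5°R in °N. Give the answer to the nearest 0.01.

12.62°N

First in Celsius: (560.5 - 491.67) × 5/9 = 38.2389°C.
Linearly onto the Newton scale: 0 + (38.2389 / 100) × (33 - 0) = 12.62°N.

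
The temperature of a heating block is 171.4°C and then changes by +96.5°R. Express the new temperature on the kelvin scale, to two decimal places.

498.16 K

The 96.5°R change is an interval, so only the factor 5/9 applies: +96.5 × 5/9 = +53.6111°C.
Final Celsius temperature: 171.4000 + 53.6111 = 225.0111°C.
In kelvin: 225.0111 + 273.15 = 498.16 K.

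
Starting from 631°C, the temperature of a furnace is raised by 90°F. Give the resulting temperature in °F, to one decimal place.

The 90°F change is an interval, so only the factor 5/9 applies: +90 × 5/9 = +50.0000°C.
Final Celsius temperature: 631.0000 + 50.0000 = 681.0000°C.
In Fahrenheit: 681.0000 × 1.8 + 32 = 1257.8°F.

1257.8°F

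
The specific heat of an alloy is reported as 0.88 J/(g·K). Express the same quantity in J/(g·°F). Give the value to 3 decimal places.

Since only a temperature interval is involved, the additive offset between the scales drops out.
A change of 1°F is a change of 5/9 K, so per °F the value is 0.88 × 5/9 = 0.489.

0.489 J/(g·°F)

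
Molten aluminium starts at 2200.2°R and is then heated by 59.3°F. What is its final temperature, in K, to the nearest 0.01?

1255.28 K

Initial temperature in Celsius: (2200.2 - 491.67) × 5/9 = 949.1833°C.
The 59.3°F change is an interval, so only the factor 5/9 applies: +59.3 × 5/9 = +32.9444°C.
Final Celsius temperature: 949.1833 + 32.9444 = 982.1278°C.
In kelvin: 982.1278 + 273.15 = 1255.28 K.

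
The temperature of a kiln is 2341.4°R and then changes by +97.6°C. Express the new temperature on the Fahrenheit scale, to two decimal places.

Initial temperature in Celsius: (2341.4 - 491.67) × 5/9 = 1027.6278°C.
Final Celsius temperature: 1027.6278 + 97.6000 = 1125.2278°C.
In Fahrenheit: 1125.2278 × 1.8 + 32 = 2057.41°F.

2057.41°F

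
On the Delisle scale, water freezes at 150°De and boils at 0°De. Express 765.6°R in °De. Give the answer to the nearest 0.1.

First in Celsius: (765.6 - 491.67) × 5/9 = 152.1833°C.
Linearly onto the Delisle scale: 150 + (152.1833 / 100) × (0 - 150) = -78.3°De.

-78.3°De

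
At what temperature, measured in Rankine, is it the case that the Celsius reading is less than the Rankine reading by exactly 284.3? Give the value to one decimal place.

Let R be the Rankine reading. The Celsius reading is C = 5/9·R - 273.15.
Require C - R = -284.3: (-4/9)·R - 273.15 = -284.3.
R = (-284.3 + 273.15) / (-4/9) = 25.1.

25.1°R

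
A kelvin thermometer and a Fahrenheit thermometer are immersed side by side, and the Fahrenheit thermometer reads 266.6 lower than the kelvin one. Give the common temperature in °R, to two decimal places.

Let x be the kelvin reading; then the Fahrenheit reading is 1.8·x - 459.67.
(1.8·x - 459.67) - x = -266.6  ⇒  (0.8)·x = 193.07  ⇒  x = 241.3375 K.
In Celsius: 241.3375 - 273.15 = -31.8125°C.
In Rankine: -31.8125 × 1.8 + 491.67 = 434.41°R.

434.41°R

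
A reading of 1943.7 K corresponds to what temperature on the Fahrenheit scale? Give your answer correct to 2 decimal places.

3038.99°F

In Celsius: 1943.7 - 273.15 = 1670.5500°C.
In Fahrenheit: 1670.5500 × 1.8 + 32 = 3038.99°F.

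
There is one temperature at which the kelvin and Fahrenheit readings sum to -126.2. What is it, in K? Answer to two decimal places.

119.10 K

Let K be the kelvin reading. The Fahrenheit reading is F = 1.8·K - 459.67.
Require K + F = -126.2: (2.8)·K - 459.67 = -126.2.
K = (-126.2 + 459.67) / (2.8) = 119.10.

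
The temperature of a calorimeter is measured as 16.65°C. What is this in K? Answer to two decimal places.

289.80 K

In kelvin: 16.6500 + 273.15 = 289.80 K.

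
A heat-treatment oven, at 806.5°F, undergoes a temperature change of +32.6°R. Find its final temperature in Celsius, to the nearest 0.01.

448.39°C

Initial temperature in Celsius: (806.5 - 32) × 5/9 = 430.2778°C.
The 32.6°R change is an interval, so only the factor 5/9 applies: +32.6 × 5/9 = +18.1111°C.
Final Celsius temperature: 430.2778 + 18.1111 = 448.3889°C.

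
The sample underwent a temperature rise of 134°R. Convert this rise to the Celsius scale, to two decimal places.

74.44°C

For a temperature interval the offset drops out; only the factor 5/9 applies.
134 × 5/9 = 74.44.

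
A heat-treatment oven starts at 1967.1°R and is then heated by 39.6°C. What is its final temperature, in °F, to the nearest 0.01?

Initial temperature in Celsius: (1967.1 - 491.67) × 5/9 = 819.6833°C.
Final Celsius temperature: 819.6833 + 39.6000 = 859.2833°C.
In Fahrenheit: 859.2833 × 1.8 + 32 = 1578.71°F.

1578.71°F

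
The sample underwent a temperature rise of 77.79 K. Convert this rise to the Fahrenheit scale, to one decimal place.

An interval of 1 K corresponds to 1.8°F.
77.79 × 1.8 = 140.0.

140.0°F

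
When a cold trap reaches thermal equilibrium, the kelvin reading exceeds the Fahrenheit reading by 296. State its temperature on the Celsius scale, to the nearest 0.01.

Let x be the Fahrenheit reading; then the kelvin reading is 5/9·x + 255.372.
(5/9·x + 255.372) - x = 296  ⇒  (-4/9)·x = 40.6278  ⇒  x = -91.4125°F.
In Celsius: (-91.4125 - 32) × 5/9 = -68.56°C.

-68.56°C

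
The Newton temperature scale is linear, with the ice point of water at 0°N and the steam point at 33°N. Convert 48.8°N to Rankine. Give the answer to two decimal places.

757.85°R

Linear interpolation between the fixed points: C = (48.8 - 0) × 100 / (33 - 0) = 147.8788°C.
Then 147.8788 × 1.8 + 491.67 = 757.85°R.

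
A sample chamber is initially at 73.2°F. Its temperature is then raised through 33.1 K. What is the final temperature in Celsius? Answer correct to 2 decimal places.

55.99°C

Initial temperature in Celsius: (73.2 - 32) × 5/9 = 22.8889°C.
The 33.1 K change is an interval; Kelvin and Celsius degrees are the same size, so ΔC = +33.1°C.
Final Celsius temperature: 22.8889 + 33.1000 = 55.9889°C.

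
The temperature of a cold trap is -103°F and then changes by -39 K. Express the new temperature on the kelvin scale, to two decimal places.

Initial temperature in Celsius: (-103 - 32) × 5/9 = -75.0000°C.
The 39 K change is an interval; Kelvin and Celsius degrees are the same size, so ΔC = -39°C.
Final Celsius temperature: -75.0000 - 39.0000 = -114.0000°C.
In kelvin: -114.0000 + 273.15 = 159.15 K.

159.15 K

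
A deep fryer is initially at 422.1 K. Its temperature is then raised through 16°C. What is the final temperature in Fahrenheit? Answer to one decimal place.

Initial temperature in Celsius: 422.1 - 273.15 = 148.9500°C.
Final Celsius temperature: 148.9500 + 16.0000 = 164.9500°C.
In Fahrenheit: 164.9500 × 1.8 + 32 = 328.9°F.

328.9°F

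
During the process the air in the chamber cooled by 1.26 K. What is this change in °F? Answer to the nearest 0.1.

For a temperature interval the offset drops out; only the factor 1.8 applies.
1.26 × 1.8 = 2.3.

2.3°F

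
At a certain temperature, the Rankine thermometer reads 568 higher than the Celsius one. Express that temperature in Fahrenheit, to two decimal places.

Let x be the Celsius reading; then the Rankine reading is 1.8·x + 491.67.
(1.8·x + 491.67) - x = 568  ⇒  (0.8)·x = 76.33  ⇒  x = 95.4125°C.
In Fahrenheit: 95.4125 × 1.8 + 32 = 203.74°F.

203.74°F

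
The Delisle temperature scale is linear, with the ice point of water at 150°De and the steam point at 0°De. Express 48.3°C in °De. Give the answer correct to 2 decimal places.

77.55°De

Linearly onto the Delisle scale: 150 + (48.3000 / 100) × (0 - 150) = 77.55°De.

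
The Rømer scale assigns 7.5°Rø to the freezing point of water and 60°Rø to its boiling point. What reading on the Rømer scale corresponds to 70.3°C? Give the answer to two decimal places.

Linearly onto the Rømer scale: 7.5 + (70.3000 / 100) × (60 - 7.5) = 44.41°Rø.

44.41°Rø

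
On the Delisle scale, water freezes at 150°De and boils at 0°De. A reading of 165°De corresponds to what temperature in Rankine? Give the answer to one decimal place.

473.7°R

Linear interpolation between the fixed points: C = (165 - 150) × 100 / (0 - 150) = -10.0000°C.
Then -10.0000 × 1.8 + 491.67 = 473.7°R.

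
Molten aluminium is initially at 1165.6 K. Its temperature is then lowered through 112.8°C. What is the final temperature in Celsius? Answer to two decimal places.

Initial temperature in Celsius: 1165.6 - 273.15 = 892.4500°C.
Final Celsius temperature: 892.4500 - 112.8000 = 779.6500°C.

779.65°C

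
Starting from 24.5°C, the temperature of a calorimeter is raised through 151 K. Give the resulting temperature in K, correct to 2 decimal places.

448.65 K

The 151 K change is an interval; Kelvin and Celsius degrees are the same size, so ΔC = +151°C.
Final Celsius temperature: 24.5000 + 151.0000 = 175.5000°C.
In kelvin: 175.5000 + 273.15 = 448.65 K.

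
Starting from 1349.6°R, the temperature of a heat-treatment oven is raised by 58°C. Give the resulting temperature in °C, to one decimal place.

534.6°C

Initial temperature in Celsius: (1349.6 - 491.67) × 5/9 = 476.6278°C.
Final Celsius temperature: 476.6278 + 58.0000 = 534.6278°C.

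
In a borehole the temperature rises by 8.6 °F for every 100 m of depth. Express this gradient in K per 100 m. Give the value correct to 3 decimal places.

Since only a temperature interval is involved, the additive offset between the scales drops out.
A change of 1°F is a change of 5/9 K, so 8.6 × 5/9 = 4.778.

4.778 K/100 m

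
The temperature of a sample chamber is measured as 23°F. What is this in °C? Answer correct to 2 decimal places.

-5.00°C

In Celsius: (23 - 32) × 5/9 = -5.0000°C.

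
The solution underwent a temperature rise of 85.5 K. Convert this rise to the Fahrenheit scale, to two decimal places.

153.90°F

Only the scale ratio 1.8 matters for a change in temperature.
85.5 × 1.8 = 153.90.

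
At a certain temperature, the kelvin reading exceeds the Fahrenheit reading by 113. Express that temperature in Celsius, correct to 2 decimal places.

160.19°C

Let x be the Fahrenheit reading; then the kelvin reading is 5/9·x + 255.372.
(5/9·x + 255.372) - x = 113  ⇒  (-4/9)·x = -142.372  ⇒  x = 320.3375°F.
In Celsius: (320.3375 - 32) × 5/9 = 160.19°C.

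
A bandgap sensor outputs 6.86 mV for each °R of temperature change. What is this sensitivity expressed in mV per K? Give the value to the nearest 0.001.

The quantity depends on a temperature interval, so only the ratio of degree sizes applies; the offset between the scales is irrelevant.
A change of 1 K is a change of 1.8°R, so per K the value is 6.86 × 1.8 = 12.348.

12.348 mV per K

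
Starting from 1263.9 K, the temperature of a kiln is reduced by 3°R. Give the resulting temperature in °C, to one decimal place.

989.1°C

Initial temperature in Celsius: 1263.9 - 273.15 = 990.7500°C.
The 3°R change is an interval, so only the factor 5/9 applies: -3 × 5/9 = -1.6667°C.
Final Celsius temperature: 990.7500 - 1.6667 = 989.0833°C.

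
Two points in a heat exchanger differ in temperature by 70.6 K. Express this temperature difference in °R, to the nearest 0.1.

127.1°R

For a temperature interval the offset drops out; only the factor 1.8 applies.
70.6 × 1.8 = 127.1.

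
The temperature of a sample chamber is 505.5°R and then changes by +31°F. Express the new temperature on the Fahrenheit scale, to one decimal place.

Initial temperature in Celsius: (505.5 - 491.67) × 5/9 = 7.6833°C.
The 31°F change is an interval, so only the factor 5/9 applies: +31 × 5/9 = +17.2222°C.
Final Celsius temperature: 7.6833 + 17.2222 = 24.9056°C.
In Fahrenheit: 24.9056 × 1.8 + 32 = 76.8°F.

76.8°F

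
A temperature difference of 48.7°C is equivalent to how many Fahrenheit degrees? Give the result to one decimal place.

87.7°F

Only the scale ratio 1.8 matters for a change in temperature.
48.7 × 1.8 = 87.7.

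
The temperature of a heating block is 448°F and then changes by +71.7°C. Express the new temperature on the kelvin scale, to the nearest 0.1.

576.0 K

Initial temperature in Celsius: (448 - 32) × 5/9 = 231.1111°C.
Final Celsius temperature: 231.1111 + 71.7000 = 302.8111°C.
In kelvin: 302.8111 + 273.15 = 576.0 K.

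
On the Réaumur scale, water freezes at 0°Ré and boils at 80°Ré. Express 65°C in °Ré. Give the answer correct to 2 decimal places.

Linearly onto the Réaumur scale: 0 + (65.0000 / 100) × (80 - 0) = 52.00°Ré.

52.00°Ré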